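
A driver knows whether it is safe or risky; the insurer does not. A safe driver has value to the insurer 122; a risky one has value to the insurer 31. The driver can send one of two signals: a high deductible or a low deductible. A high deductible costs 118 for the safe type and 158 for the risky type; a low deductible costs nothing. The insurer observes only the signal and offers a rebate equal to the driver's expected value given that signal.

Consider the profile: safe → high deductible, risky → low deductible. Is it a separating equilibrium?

No

Under separation the insurer infers type exactly: high deductible → safe (pays 122), low deductible → risky (pays 31).
Safe: high deductible gives 122 − 118 = 4; low deductible gives 31 − 0 = 31. Would deviate. ✗
Risky: low deductible gives 31 − 0 = 31; high deductible gives 122 − 158 = -36. No deviation. ✓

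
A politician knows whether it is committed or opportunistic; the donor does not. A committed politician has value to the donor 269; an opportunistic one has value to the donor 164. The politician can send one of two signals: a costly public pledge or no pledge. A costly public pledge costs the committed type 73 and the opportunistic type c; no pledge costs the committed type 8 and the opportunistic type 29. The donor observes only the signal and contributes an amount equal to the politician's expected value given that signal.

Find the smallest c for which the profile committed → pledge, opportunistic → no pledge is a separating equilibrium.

Under separation: pledge → committed (pays 269); no pledge → opportunistic (pays 164).
Committed: 269 − 73 = 196 ≥ 164 − 8 = 156. Holds regardless of c. ✓
Opportunistic: 164 − 29 ≥ 269 − c, so c ≥ 269 − 135 = 134.

134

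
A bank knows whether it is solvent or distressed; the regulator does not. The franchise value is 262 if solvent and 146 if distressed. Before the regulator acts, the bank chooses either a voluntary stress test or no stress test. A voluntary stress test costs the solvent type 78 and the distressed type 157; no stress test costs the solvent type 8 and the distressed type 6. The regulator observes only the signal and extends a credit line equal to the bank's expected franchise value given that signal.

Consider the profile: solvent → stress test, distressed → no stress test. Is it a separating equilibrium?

If types separate, stress test earns payment 262 and no stress test earns 146.
Solvent: stress test gives 262 − 78 = 184; no stress test gives 146 − 8 = 138. No deviation. ✓
Distressed: no stress test gives 146 − 6 = 140; stress test gives 262 − 157 = 105. No deviation. ✓
Neither type gains from mimicking the other.

Yes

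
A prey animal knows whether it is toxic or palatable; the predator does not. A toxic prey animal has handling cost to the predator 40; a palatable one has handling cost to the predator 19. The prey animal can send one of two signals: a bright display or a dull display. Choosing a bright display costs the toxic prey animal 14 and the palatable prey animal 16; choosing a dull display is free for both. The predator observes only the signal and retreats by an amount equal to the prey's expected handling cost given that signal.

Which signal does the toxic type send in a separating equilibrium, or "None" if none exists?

None

Try toxic → bright display, palatable → dull display:
  Under separation the predator infers type exactly: bright display → toxic (pays 40), dull display → palatable (pays 19).
  Toxic: bright display gives 40 − 14 = 26; dull display gives 19 − 0 = 19. No deviation. ✓
  Palatable: dull display gives 19 − 0 = 19; bright display gives 40 − 16 = 24. Would deviate. ✗
Try toxic → dull display, palatable → bright display:
  Under separation the predator infers type exactly: dull display → toxic (pays 40), bright display → palatable (pays 19).
  Toxic: dull display gives 40 − 0 = 40; bright display gives 19 − 14 = 5. No deviation. ✓
  Palatable: bright display gives 19 − 16 = 3; dull display gives 40 − 0 = 40. Would deviate. ✗
Neither assignment is incentive-compatible.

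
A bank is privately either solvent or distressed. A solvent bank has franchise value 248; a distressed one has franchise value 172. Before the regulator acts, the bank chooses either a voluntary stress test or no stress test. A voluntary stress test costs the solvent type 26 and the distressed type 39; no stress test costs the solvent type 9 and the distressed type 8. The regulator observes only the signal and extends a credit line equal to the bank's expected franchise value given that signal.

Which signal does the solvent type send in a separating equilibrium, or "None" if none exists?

None

Try solvent → stress test, distressed → no stress test:
  Under separation the regulator infers type exactly: stress test → solvent (pays 248), no stress test → distressed (pays 172).
  Solvent: stress test gives 248 − 26 = 222; no stress test gives 172 − 9 = 163. No deviation. ✓
  Distressed: no stress test gives 172 − 8 = 164; stress test gives 248 − 39 = 209. Would deviate. ✗
Try solvent → no stress test, distressed → stress test:
  Under separation the regulator infers type exactly: no stress test → solvent (pays 248), stress test → distressed (pays 172).
  Solvent: no stress test gives 248 − 9 = 239; stress test gives 172 − 26 = 146. No deviation. ✓
  Distressed: stress test gives 172 − 39 = 133; no stress test gives 248 − 8 = 240. Would deviate. ✗
Neither assignment is incentive-compatible.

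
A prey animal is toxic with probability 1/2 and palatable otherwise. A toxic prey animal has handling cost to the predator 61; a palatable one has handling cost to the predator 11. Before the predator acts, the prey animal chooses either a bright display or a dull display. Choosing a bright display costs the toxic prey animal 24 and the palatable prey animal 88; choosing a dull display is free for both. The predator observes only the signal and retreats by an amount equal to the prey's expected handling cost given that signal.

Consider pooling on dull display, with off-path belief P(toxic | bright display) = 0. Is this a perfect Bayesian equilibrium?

Yes

On the equilibrium path (dull display) the predator holds the prior 1/2 and pays 1/2·61 + 1/2·11 = 36. Off-path (bright display) belief 0 gives 0·61 + 1·11 = 11.
Toxic: dull display gives 36 − 0 = 36; bright display gives 11 − 24 = -13. Stays. ✓
Palatable: dull display gives 36 − 0 = 36; bright display gives 11 − 88 = -77. Stays. ✓
Beliefs are Bayes-consistent on-path and both types best-respond.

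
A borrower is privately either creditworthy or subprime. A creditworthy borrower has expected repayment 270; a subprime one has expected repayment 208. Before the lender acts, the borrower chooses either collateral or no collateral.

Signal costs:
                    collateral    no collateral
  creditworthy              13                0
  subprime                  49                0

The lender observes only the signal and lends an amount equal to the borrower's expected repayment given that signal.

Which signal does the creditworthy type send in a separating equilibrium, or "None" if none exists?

None

Try creditworthy → collateral, subprime → no collateral:
  If types separate, collateral earns payment 270 and no collateral earns 208.
  Creditworthy: collateral gives 270 − 13 = 257; no collateral gives 208 − 0 = 208. No deviation. ✓
  Subprime: no collateral gives 208 − 0 = 208; collateral gives 270 − 49 = 221. Would deviate. ✗
Try creditworthy → no collateral, subprime → collateral:
  If types separate, no collateral earns payment 270 and collateral earns 208.
  Creditworthy: no collateral gives 270 − 0 = 270; collateral gives 208 − 13 = 195. No deviation. ✓
  Subprime: collateral gives 208 − 49 = 159; no collateral gives 270 − 0 = 270. Would deviate. ✗
Neither assignment is incentive-compatible.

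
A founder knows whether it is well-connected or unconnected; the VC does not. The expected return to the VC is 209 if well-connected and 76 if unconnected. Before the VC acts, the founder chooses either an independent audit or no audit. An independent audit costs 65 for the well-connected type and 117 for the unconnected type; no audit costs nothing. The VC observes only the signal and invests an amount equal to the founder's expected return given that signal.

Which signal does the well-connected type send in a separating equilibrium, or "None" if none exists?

Try well-connected → audit, unconnected → no audit:
  If types separate, audit earns payment 209 and no audit earns 76.
  Well-connected: audit gives 209 − 65 = 144; no audit gives 76 − 0 = 76. No deviation. ✓
  Unconnected: no audit gives 76 − 0 = 76; audit gives 209 − 117 = 92. Would deviate. ✗
Try well-connected → no audit, unconnected → audit:
  If types separate, no audit earns payment 209 and audit earns 76.
  Well-connected: no audit gives 209 − 0 = 209; audit gives 76 − 65 = 11. No deviation. ✓
  Unconnected: audit gives 76 − 117 = -41; no audit gives 209 − 0 = 209. Would deviate. ✗
Neither assignment is incentive-compatible.

None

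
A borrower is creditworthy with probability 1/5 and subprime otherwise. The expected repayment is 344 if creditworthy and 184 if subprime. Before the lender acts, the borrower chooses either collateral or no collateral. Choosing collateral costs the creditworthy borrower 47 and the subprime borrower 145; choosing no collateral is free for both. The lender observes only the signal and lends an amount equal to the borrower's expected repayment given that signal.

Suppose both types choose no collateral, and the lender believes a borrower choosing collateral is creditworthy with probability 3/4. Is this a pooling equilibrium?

No

At the pooled signal (no collateral) the lender holds the prior 1/5 and pays 1/5·344 + 4/5·184 = 216. Off-path (collateral) belief 3/4 gives 3/4·344 + 1/4·184 = 304.
Creditworthy: no collateral gives 216 − 0 = 216; collateral gives 304 − 47 = 257. Deviates. ✗
Subprime: no collateral gives 216 − 0 = 216; collateral gives 304 − 145 = 159. Stays. ✓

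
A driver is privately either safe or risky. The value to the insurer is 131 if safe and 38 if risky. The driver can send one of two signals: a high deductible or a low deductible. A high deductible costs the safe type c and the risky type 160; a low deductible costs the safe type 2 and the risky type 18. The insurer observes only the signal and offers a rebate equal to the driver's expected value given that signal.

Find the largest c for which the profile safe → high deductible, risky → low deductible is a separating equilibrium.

Under separation: high deductible → safe (pays 131); low deductible → risky (pays 38).
Risky: 38 − 18 = 20 ≥ 131 − 160 = -29. Holds regardless of c. ✓
Safe: 131 − c ≥ 38 − 2, so c ≤ 131 − 36 = 95.

95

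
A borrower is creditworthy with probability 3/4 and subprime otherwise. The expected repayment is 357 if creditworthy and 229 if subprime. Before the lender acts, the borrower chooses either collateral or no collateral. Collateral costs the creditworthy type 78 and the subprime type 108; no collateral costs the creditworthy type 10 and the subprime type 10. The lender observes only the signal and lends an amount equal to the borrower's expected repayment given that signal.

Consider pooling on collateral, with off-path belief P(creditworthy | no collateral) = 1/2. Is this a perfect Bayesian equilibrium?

No

At the pooled signal (collateral) the lender holds the prior 3/4 and pays 3/4·357 + 1/4·229 = 325. Off-path (no collateral) belief 1/2 gives 1/2·357 + 1/2·229 = 293.
Creditworthy: collateral gives 325 − 78 = 247; no collateral gives 293 − 10 = 283. Deviates. ✗
Subprime: collateral gives 325 − 108 = 217; no collateral gives 293 − 10 = 283. Deviates. ✗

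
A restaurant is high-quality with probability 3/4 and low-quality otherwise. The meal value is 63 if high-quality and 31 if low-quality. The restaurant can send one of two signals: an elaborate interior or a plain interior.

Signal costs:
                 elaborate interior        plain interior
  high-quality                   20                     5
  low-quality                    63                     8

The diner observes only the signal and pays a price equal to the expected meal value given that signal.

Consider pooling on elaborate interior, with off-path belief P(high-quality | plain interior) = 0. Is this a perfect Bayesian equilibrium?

No

At the pooled signal (elaborate interior) the diner holds the prior 3/4 and pays 3/4·63 + 1/4·31 = 55. Off-path (plain interior) belief 0 gives 0·63 + 1·31 = 31.
High-quality: elaborate interior gives 55 − 20 = 35; plain interior gives 31 − 5 = 26. Stays. ✓
Low-quality: elaborate interior gives 55 − 63 = -8; plain interior gives 31 − 8 = 23. Deviates. ✗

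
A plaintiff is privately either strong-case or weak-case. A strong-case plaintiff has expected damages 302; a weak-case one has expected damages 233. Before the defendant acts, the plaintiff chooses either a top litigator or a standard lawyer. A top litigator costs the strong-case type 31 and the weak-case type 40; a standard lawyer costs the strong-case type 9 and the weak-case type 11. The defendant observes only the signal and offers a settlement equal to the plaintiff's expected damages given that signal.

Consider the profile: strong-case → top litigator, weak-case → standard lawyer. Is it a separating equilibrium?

If types separate, top litigator earns payment 302 and standard lawyer earns 233.
Strong-case: top litigator gives 302 − 31 = 271; standard lawyer gives 233 − 9 = 224. No deviation. ✓
Weak-case: standard lawyer gives 233 − 11 = 222; top litigator gives 302 − 40 = 262. Would deviate. ✗

No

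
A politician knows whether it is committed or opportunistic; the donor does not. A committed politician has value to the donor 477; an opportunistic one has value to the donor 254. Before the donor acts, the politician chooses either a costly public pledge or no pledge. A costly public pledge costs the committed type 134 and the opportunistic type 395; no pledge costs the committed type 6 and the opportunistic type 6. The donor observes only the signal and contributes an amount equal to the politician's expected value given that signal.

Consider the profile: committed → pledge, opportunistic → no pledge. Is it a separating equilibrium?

Yes

If types separate, pledge earns payment 477 and no pledge earns 254.
Committed: pledge gives 477 − 134 = 343; no pledge gives 254 − 6 = 248. No deviation. ✓
Opportunistic: no pledge gives 254 − 6 = 248; pledge gives 477 − 395 = 82. No deviation. ✓
Neither type gains from mimicking the other.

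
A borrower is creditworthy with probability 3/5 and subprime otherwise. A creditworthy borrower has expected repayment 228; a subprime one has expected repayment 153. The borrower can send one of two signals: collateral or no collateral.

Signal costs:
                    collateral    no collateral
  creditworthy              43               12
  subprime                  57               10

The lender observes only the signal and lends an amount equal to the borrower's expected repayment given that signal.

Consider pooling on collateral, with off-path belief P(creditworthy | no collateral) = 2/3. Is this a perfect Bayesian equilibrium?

On the equilibrium path (collateral) the lender holds the prior 3/5 and pays 3/5·228 + 2/5·153 = 198. Off-path (no collateral) belief 2/3 gives 2/3·228 + 1/3·153 = 203.
Creditworthy: collateral gives 198 − 43 = 155; no collateral gives 203 − 12 = 191. Deviates. ✗
Subprime: collateral gives 198 − 57 = 141; no collateral gives 203 − 10 = 193. Deviates. ✗

No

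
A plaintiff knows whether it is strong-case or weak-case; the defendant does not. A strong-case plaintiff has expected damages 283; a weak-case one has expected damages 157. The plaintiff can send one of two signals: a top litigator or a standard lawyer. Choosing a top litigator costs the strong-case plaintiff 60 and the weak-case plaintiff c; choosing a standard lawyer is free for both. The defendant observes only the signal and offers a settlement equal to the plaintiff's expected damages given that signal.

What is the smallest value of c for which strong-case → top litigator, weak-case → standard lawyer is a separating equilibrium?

126

Under separation: top litigator → strong-case (pays 283); standard lawyer → weak-case (pays 157).
Strong-case: 283 − 60 = 223 ≥ 157 − 0 = 157. Holds regardless of c. ✓
Weak-case: 157 − 0 ≥ 283 − c, so c ≥ 283 − 157 = 126.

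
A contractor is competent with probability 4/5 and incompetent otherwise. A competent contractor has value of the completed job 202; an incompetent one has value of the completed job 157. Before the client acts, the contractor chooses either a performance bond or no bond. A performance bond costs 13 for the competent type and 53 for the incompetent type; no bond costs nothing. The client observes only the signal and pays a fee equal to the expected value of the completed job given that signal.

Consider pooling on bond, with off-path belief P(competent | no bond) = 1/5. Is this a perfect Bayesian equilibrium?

At the pooled signal (bond) the client holds the prior 4/5 and pays 4/5·202 + 1/5·157 = 193. Off-path (no bond) belief 1/5 gives 1/5·202 + 4/5·157 = 166.
Competent: bond gives 193 − 13 = 180; no bond gives 166 − 0 = 166. Stays. ✓
Incompetent: bond gives 193 − 53 = 140; no bond gives 166 − 0 = 166. Deviates. ✗

No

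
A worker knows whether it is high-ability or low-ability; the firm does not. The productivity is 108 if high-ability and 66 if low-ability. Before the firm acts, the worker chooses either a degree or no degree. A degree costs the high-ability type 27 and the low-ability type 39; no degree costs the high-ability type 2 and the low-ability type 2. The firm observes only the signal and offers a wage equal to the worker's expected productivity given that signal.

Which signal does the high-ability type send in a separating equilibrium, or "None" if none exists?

None

Try high-ability → degree, low-ability → no degree:
  Under separation the firm infers type exactly: degree → high-ability (pays 108), no degree → low-ability (pays 66).
  High-ability: degree gives 108 − 27 = 81; no degree gives 66 − 2 = 64. No deviation. ✓
  Low-ability: no degree gives 66 − 2 = 64; degree gives 108 − 39 = 69. Would deviate. ✗
Try high-ability → no degree, low-ability → degree:
  Under separation the firm infers type exactly: no degree → high-ability (pays 108), degree → low-ability (pays 66).
  High-ability: no degree gives 108 − 2 = 106; degree gives 66 − 27 = 39. No deviation. ✓
  Low-ability: degree gives 66 − 39 = 27; no degree gives 108 − 2 = 106. Would deviate. ✗
Neither assignment is incentive-compatible.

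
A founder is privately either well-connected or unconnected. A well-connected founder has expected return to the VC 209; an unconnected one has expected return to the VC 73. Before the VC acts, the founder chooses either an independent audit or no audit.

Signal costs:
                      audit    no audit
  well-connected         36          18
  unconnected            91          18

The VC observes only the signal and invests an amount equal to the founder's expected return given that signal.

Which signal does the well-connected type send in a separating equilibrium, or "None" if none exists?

Try well-connected → audit, unconnected → no audit:
  Under separation the VC infers type exactly: audit → well-connected (pays 209), no audit → unconnected (pays 73).
  Well-connected: audit gives 209 − 36 = 173; no audit gives 73 − 18 = 55. No deviation. ✓
  Unconnected: no audit gives 73 − 18 = 55; audit gives 209 − 91 = 118. Would deviate. ✗
Try well-connected → no audit, unconnected → audit:
  Under separation the VC infers type exactly: no audit → well-connected (pays 209), audit → unconnected (pays 73).
  Well-connected: no audit gives 209 − 18 = 191; audit gives 73 − 36 = 37. No deviation. ✓
  Unconnected: audit gives 73 − 91 = -18; no audit gives 209 − 18 = 191. Would deviate. ✗
Neither assignment is incentive-compatible.

None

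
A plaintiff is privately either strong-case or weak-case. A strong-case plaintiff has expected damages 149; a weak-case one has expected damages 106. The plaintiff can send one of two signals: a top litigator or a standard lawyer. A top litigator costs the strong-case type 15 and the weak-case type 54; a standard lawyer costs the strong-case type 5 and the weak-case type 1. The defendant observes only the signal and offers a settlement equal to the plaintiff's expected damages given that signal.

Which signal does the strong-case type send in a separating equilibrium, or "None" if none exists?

top litigator

Try strong-case → top litigator, weak-case → standard lawyer:
  Under separation the defendant infers type exactly: top litigator → strong-case (pays 149), standard lawyer → weak-case (pays 106).
  Strong-case: top litigator gives 149 − 15 = 134; standard lawyer gives 106 − 5 = 101. No deviation. ✓
  Weak-case: standard lawyer gives 106 − 1 = 105; top litigator gives 149 − 54 = 95. No deviation. ✓
Both hold — the strong-case type sends top litigator.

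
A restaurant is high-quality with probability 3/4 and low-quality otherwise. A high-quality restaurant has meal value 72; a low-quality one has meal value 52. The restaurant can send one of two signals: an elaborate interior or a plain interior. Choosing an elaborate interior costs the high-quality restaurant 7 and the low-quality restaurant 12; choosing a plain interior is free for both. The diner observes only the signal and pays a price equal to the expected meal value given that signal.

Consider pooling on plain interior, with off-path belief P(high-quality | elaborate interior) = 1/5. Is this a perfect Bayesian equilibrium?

Yes

On the equilibrium path (plain interior) the diner holds the prior 3/4 and pays 3/4·72 + 1/4·52 = 67. Off-path (elaborate interior) belief 1/5 gives 1/5·72 + 4/5·52 = 56.
High-quality: plain interior gives 67 − 0 = 67; elaborate interior gives 56 − 7 = 49. Stays. ✓
Low-quality: plain interior gives 67 − 0 = 67; elaborate interior gives 56 − 12 = 44. Stays. ✓
Beliefs are Bayes-consistent on-path and both types best-respond.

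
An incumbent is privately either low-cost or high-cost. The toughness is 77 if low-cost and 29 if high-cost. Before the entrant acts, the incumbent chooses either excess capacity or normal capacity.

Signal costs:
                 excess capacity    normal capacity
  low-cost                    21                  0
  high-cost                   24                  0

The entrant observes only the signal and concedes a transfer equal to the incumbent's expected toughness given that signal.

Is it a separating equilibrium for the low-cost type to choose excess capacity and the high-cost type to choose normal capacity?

No

If types separate, excess capacity earns payment 77 and normal capacity earns 29.
Low-cost: excess capacity gives 77 − 21 = 56; normal capacity gives 29 − 0 = 29. No deviation. ✓
High-cost: normal capacity gives 29 − 0 = 29; excess capacity gives 77 − 24 = 53. Would deviate. ✗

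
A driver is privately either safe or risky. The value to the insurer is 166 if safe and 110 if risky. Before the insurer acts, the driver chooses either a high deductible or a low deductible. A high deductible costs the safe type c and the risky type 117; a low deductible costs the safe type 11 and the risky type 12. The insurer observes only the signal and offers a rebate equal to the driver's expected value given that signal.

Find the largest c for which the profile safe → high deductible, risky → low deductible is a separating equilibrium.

Under separation: high deductible → safe (pays 166); low deductible → risky (pays 110).
Risky: 110 − 12 = 98 ≥ 166 − 117 = 49. Holds regardless of c. ✓
Safe: 166 − c ≥ 110 − 11, so c ≤ 166 − 99 = 67.

67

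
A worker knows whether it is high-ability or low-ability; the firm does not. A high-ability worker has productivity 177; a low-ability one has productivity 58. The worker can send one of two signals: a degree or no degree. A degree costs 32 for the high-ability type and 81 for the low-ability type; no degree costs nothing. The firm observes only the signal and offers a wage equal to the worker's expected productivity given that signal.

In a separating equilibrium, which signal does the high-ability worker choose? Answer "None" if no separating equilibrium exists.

None

Try high-ability → degree, low-ability → no degree:
  If types separate, degree earns payment 177 and no degree earns 58.
  High-ability: degree gives 177 − 32 = 145; no degree gives 58 − 0 = 58. No deviation. ✓
  Low-ability: no degree gives 58 − 0 = 58; degree gives 177 − 81 = 96. Would deviate. ✗
Try high-ability → no degree, low-ability → degree:
  If types separate, no degree earns payment 177 and degree earns 58.
  High-ability: no degree gives 177 − 0 = 177; degree gives 58 − 32 = 26. No deviation. ✓
  Low-ability: degree gives 58 − 81 = -23; no degree gives 177 − 0 = 177. Would deviate. ✗
Neither assignment is incentive-compatible.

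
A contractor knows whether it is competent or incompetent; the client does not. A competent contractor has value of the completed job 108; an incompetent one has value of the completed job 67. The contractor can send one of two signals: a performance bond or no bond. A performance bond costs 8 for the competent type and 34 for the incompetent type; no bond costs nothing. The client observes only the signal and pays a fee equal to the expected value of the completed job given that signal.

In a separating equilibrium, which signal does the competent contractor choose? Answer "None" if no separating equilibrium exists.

Try competent → bond, incompetent → no bond:
  If types separate, bond earns payment 108 and no bond earns 67.
  Competent: bond gives 108 − 8 = 100; no bond gives 67 − 0 = 67. No deviation. ✓
  Incompetent: no bond gives 67 − 0 = 67; bond gives 108 − 34 = 74. Would deviate. ✗
Try competent → no bond, incompetent → bond:
  If types separate, no bond earns payment 108 and bond earns 67.
  Competent: no bond gives 108 − 0 = 108; bond gives 67 − 8 = 59. No deviation. ✓
  Incompetent: bond gives 67 − 34 = 33; no bond gives 108 − 0 = 108. Would deviate. ✗
Neither assignment is incentive-compatible.

None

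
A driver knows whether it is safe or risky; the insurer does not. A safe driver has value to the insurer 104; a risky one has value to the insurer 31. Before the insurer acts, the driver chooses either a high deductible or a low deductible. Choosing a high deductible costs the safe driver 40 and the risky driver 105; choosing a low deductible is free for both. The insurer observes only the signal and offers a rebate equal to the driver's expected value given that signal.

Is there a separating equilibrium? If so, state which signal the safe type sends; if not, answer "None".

Try safe → high deductible, risky → low deductible:
  If types separate, high deductible earns payment 104 and low deductible earns 31.
  Safe: high deductible gives 104 − 40 = 64; low deductible gives 31 − 0 = 31. No deviation. ✓
  Risky: low deductible gives 31 − 0 = 31; high deductible gives 104 − 105 = -1. No deviation. ✓
Both hold — the safe type sends high deductible.

high deductible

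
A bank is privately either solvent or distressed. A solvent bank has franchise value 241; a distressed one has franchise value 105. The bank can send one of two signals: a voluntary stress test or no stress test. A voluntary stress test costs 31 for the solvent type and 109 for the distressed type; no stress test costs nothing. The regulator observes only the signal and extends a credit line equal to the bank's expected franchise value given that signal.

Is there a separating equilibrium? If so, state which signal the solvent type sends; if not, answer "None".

Try solvent → stress test, distressed → no stress test:
  If types separate, stress test earns payment 241 and no stress test earns 105.
  Solvent: stress test gives 241 − 31 = 210; no stress test gives 105 − 0 = 105. No deviation. ✓
  Distressed: no stress test gives 105 − 0 = 105; stress test gives 241 − 109 = 132. Would deviate. ✗
Try solvent → no stress test, distressed → stress test:
  If types separate, no stress test earns payment 241 and stress test earns 105.
  Solvent: no stress test gives 241 − 0 = 241; stress test gives 105 − 31 = 74. No deviation. ✓
  Distressed: stress test gives 105 − 109 = -4; no stress test gives 241 − 0 = 241. Would deviate. ✗
Neither assignment is incentive-compatible.

None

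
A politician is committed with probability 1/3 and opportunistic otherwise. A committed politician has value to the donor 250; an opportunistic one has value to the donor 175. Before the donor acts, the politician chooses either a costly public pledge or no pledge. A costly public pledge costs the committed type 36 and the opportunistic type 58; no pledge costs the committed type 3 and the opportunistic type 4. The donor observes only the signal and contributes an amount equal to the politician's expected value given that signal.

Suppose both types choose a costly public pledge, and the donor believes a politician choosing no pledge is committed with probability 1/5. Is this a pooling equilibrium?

No

At the pooled signal (pledge) the donor holds the prior 1/3 and pays 1/3·250 + 2/3·175 = 200. Off-path (no pledge) belief 1/5 gives 1/5·250 + 4/5·175 = 190.
Committed: pledge gives 200 − 36 = 164; no pledge gives 190 − 3 = 187. Deviates. ✗
Opportunistic: pledge gives 200 − 58 = 142; no pledge gives 190 − 4 = 186. Deviates. ✗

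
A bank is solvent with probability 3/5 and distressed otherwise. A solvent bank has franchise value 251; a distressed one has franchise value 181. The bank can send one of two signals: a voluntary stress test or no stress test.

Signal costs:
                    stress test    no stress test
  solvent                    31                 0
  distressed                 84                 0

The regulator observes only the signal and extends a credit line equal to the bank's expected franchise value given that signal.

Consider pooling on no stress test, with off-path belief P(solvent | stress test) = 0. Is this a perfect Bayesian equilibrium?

At the pooled signal (no stress test) the regulator holds the prior 3/5 and pays 3/5·251 + 2/5·181 = 223. Off-path (stress test) belief 0 gives 0·251 + 1·181 = 181.
Solvent: no stress test gives 223 − 0 = 223; stress test gives 181 − 31 = 150. Stays. ✓
Distressed: no stress test gives 223 − 0 = 223; stress test gives 181 − 84 = 97. Stays. ✓

Yes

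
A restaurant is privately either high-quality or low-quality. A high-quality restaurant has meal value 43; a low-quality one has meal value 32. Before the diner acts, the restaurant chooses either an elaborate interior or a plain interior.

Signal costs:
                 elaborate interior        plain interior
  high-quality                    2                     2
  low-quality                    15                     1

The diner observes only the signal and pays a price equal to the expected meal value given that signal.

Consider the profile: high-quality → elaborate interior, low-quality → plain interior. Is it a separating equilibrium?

Yes

Under separation the diner infers type exactly: elaborate interior → high-quality (pays 43), plain interior → low-quality (pays 32).
High-quality: elaborate interior gives 43 − 2 = 41; plain interior gives 32 − 2 = 30. No deviation. ✓
Low-quality: plain interior gives 32 − 1 = 31; elaborate interior gives 43 − 15 = 28. No deviation. ✓
Both incentive constraints hold.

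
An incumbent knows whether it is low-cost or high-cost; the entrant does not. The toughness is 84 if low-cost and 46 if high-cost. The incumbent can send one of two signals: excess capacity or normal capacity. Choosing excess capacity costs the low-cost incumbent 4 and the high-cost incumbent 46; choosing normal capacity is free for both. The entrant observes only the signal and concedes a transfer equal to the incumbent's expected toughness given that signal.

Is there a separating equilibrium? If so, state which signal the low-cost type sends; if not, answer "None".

Try low-cost → excess capacity, high-cost → normal capacity:
  If types separate, excess capacity earns payment 84 and normal capacity earns 46.
  Low-cost: excess capacity gives 84 − 4 = 80; normal capacity gives 46 − 0 = 46. No deviation. ✓
  High-cost: normal capacity gives 46 − 0 = 46; excess capacity gives 84 − 46 = 38. No deviation. ✓
Both hold — the low-cost type sends excess capacity.

excess capacity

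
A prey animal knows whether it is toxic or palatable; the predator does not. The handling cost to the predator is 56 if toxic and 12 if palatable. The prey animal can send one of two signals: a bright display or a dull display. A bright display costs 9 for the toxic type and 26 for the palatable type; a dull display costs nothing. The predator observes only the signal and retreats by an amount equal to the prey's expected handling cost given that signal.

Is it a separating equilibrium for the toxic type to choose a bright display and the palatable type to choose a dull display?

No

Under separation the predator infers type exactly: bright display → toxic (pays 56), dull display → palatable (pays 12).
Toxic: bright display gives 56 − 9 = 47; dull display gives 12 − 0 = 12. No deviation. ✓
Palatable: dull display gives 12 − 0 = 12; bright display gives 56 − 26 = 30. Would deviate. ✗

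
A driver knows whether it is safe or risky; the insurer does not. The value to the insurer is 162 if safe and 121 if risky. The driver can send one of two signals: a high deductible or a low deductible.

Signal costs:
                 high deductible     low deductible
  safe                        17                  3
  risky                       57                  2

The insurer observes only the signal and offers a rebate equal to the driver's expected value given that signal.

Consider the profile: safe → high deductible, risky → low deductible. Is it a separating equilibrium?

Yes

If types separate, high deductible earns payment 162 and low deductible earns 121.
Safe: high deductible gives 162 − 17 = 145; low deductible gives 121 − 3 = 118. No deviation. ✓
Risky: low deductible gives 121 − 2 = 119; high deductible gives 162 − 57 = 105. No deviation. ✓
Both incentive constraints hold.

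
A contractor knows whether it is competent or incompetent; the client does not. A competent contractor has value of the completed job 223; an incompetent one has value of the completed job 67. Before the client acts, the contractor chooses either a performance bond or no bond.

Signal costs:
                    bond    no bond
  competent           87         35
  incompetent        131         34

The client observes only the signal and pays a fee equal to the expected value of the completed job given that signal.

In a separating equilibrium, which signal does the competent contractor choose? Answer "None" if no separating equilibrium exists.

None

Try competent → bond, incompetent → no bond:
  If types separate, bond earns payment 223 and no bond earns 67.
  Competent: bond gives 223 − 87 = 136; no bond gives 67 − 35 = 32. No deviation. ✓
  Incompetent: no bond gives 67 − 34 = 33; bond gives 223 − 131 = 92. Would deviate. ✗
Try competent → no bond, incompetent → bond:
  If types separate, no bond earns payment 223 and bond earns 67.
  Competent: no bond gives 223 − 35 = 188; bond gives 67 − 87 = -20. No deviation. ✓
  Incompetent: bond gives 67 − 131 = -64; no bond gives 223 − 34 = 189. Would deviate. ✗
Neither assignment is incentive-compatible.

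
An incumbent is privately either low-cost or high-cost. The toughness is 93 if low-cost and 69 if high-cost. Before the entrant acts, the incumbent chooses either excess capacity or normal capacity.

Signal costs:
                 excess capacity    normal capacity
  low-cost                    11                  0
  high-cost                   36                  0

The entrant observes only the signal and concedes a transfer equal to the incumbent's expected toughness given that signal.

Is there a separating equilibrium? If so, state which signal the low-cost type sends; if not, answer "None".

excess capacity

Try low-cost → excess capacity, high-cost → normal capacity:
  Under separation the entrant infers type exactly: excess capacity → low-cost (pays 93), normal capacity → high-cost (pays 69).
  Low-cost: excess capacity gives 93 − 11 = 82; normal capacity gives 69 − 0 = 69. No deviation. ✓
  High-cost: normal capacity gives 69 − 0 = 69; excess capacity gives 93 − 36 = 57. No deviation. ✓
Both hold — the low-cost type sends excess capacity.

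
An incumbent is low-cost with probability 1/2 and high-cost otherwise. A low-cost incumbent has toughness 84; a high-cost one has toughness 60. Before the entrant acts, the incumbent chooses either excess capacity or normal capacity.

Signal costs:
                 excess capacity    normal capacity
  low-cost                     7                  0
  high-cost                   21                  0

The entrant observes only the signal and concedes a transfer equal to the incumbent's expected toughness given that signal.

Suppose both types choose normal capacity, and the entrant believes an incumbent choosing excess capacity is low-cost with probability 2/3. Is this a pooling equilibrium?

Yes

At the pooled signal (normal capacity) the entrant holds the prior 1/2 and pays 1/2·84 + 1/2·60 = 72. Off-path (excess capacity) belief 2/3 gives 2/3·84 + 1/3·60 = 76.
Low-cost: normal capacity gives 72 − 0 = 72; excess capacity gives 76 − 7 = 69. Stays. ✓
High-cost: normal capacity gives 72 − 0 = 72; excess capacity gives 76 − 21 = 55. Stays. ✓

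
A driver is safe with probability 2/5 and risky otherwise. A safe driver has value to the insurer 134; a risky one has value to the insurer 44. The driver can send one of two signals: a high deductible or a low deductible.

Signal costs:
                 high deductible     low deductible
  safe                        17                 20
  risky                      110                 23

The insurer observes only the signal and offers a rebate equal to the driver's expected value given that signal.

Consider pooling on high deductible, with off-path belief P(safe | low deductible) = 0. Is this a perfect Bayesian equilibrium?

No

On the equilibrium path (high deductible) the insurer holds the prior 2/5 and pays 2/5·134 + 3/5·44 = 80. Off-path (low deductible) belief 0 gives 0·134 + 1·44 = 44.
Safe: high deductible gives 80 − 17 = 63; low deductible gives 44 − 20 = 24. Stays. ✓
Risky: high deductible gives 80 − 110 = -30; low deductible gives 44 − 23 = 21. Deviates. ✗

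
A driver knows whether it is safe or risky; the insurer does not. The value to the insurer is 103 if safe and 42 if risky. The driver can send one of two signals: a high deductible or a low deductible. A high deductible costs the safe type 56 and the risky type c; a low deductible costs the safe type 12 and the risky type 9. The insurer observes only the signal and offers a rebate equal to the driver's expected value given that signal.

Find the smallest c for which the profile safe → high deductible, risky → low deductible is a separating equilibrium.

Under separation: high deductible → safe (pays 103); low deductible → risky (pays 42).
Safe: 103 − 56 = 47 ≥ 42 − 12 = 30. Holds regardless of c. ✓
Risky: 42 − 9 ≥ 103 − c, so c ≥ 103 − 33 = 70.

70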